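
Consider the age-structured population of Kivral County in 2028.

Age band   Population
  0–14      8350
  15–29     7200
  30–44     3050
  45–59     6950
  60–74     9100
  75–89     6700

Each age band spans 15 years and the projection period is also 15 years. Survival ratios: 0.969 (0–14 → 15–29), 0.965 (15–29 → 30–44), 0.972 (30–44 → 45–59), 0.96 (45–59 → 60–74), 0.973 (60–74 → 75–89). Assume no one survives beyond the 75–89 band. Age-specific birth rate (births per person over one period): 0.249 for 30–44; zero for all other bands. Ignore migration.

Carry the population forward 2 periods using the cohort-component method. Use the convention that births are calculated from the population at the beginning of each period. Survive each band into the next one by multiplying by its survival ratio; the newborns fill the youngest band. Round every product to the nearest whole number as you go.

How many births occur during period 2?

(Groups numbered youngest = 1 to oldest = 6.)
After projecting period 1:
Births: 3050 × 0.249 = 759
Group 2: 8350 × 0.969 = 8091
Group 3: 7200 × 0.965 = 6948
Group 4: 3050 × 0.972 = 2965
Group 5: 6950 × 0.96 = 6672
Group 6: 9100 × 0.973 = 8854
→ [759, 8091, 6948, 2965, 6672, 8854]
After projecting period 2:
Births: 6948 × 0.249 = 1730
Group 2: 759 × 0.969 = 735
Group 3: 8091 × 0.965 = 7808
Group 4: 6948 × 0.972 = 6753
Group 5: 2965 × 0.96 = 2846
Group 6: 6672 × 0.973 = 6492
→ [1730, 735, 7808, 6753, 2846, 6492]

1730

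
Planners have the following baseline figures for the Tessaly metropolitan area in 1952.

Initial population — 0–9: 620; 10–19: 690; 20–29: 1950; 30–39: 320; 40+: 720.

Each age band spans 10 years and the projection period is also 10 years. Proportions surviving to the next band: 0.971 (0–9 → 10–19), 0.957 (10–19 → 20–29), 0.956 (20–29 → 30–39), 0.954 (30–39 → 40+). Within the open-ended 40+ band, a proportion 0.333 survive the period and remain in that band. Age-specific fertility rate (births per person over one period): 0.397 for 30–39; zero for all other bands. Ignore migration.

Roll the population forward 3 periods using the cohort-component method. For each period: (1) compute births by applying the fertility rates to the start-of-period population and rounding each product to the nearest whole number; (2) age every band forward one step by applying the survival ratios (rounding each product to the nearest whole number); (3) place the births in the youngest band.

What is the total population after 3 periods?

Period 1:
Births: 320 × 0.397 = 127
10–19: 620 × 0.971 = 602
20–29: 690 × 0.957 = 660
30–39: 1950 × 0.956 = 1864
40+: 320 × 0.954 + 720 × 0.333 = 305 + 240 = 545
End of period: [127, 602, 660, 1864, 545]
Period 2:
Births: 1864 × 0.397 = 740
10–19: 127 × 0.971 = 123
20–29: 602 × 0.957 = 576
30–39: 660 × 0.956 = 631
40+: 1864 × 0.954 + 545 × 0.333 = 1778 + 181 = 1959
End of period: [740, 123, 576, 631, 1959]
Period 3:
Births: 631 × 0.397 = 251
10–19: 740 × 0.971 = 719
20–29: 123 × 0.957 = 118
30–39: 576 × 0.956 = 551
40+: 631 × 0.954 + 1959 × 0.333 = 602 + 652 = 1254
End of period: [251, 719, 118, 551, 1254]
Total after period 3: 251 + 719 + 118 + 551 + 1254 = 2893

2893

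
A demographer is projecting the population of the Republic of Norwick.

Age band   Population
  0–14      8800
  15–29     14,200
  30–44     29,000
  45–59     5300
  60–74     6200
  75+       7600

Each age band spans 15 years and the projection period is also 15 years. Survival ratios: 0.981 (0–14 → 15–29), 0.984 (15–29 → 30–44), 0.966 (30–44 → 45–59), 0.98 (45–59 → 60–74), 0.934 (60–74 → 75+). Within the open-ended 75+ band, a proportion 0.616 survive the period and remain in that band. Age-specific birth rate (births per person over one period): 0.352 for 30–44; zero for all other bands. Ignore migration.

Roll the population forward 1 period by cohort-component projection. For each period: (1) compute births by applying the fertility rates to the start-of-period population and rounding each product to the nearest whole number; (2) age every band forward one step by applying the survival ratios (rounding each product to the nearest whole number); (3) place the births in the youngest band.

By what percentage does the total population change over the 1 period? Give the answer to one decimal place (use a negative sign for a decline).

— Period 1 —
Births: 29000 × 0.352 = 10208
15–29: 8800 × 0.981 = 8633
30–44: 14200 × 0.984 = 13973
45–59: 29000 × 0.966 = 28014
60–74: 5300 × 0.98 = 5194
75+: 6200 × 0.934 + 7600 × 0.616 = 5791 + 4682 = 10473
→ [10208, 8633, 13973, 28014, 5194, 10473]
Total: 71100 → 76495; change = 5395; percentage change = 7.6%

7.6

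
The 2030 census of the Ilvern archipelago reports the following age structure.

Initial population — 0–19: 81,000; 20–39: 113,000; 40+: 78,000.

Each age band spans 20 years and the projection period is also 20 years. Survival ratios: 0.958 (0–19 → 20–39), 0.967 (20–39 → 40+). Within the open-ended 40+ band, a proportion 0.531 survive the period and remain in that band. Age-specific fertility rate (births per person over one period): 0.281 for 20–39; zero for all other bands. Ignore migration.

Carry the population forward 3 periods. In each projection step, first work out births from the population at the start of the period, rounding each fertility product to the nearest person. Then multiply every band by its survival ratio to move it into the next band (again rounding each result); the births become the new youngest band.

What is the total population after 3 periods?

Period 1:
Births: 113000 * 0.281 = 31753
20–39: 81000 * 0.958 = 77598
40+: 113000 * 0.967 + 78000 * 0.531 = 109271 + 41418 = 150689
Population now: 0–19=31753, 20–39=77598, 40+=150689
Period 2:
Births: 77598 * 0.281 = 21805
20–39: 31753 * 0.958 = 30419
40+: 77598 * 0.967 + 150689 * 0.531 = 75037 + 80016 = 155053
Population now: 0–19=21805, 20–39=30419, 40+=155053
Period 3:
Births: 30419 * 0.281 = 8548
20–39: 21805 * 0.958 = 20889
40+: 30419 * 0.967 + 155053 * 0.531 = 29415 + 82333 = 111748
Population now: 0–19=8548, 20–39=20889, 40+=111748
Total after period 3: 8548 + 20889 + 111748 = 141185

141185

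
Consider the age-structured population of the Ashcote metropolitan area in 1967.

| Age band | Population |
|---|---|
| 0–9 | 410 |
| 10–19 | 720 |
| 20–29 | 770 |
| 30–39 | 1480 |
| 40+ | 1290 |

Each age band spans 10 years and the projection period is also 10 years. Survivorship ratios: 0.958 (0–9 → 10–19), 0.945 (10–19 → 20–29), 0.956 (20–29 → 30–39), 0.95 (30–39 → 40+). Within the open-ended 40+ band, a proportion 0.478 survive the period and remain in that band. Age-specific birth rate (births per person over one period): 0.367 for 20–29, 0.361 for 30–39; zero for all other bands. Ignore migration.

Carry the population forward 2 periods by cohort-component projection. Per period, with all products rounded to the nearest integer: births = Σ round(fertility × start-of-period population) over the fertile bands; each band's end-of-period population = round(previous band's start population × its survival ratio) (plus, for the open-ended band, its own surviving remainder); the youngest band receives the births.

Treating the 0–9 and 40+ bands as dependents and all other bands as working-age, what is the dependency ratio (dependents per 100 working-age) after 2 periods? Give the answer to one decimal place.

121.0

Period 1.
Births: 770 × 0.367 = 283  |  1480 × 0.361 = 534 — total 817
10–19: 410 × 0.958 = 393
20–29: 720 × 0.945 = 680
30–39: 770 × 0.956 = 736
40+: 1480 × 0.95 + 1290 × 0.478 = 1406 + 617 = 2023
Giving 817 / 393 / 680 / 736 / 2023.
Period 2.
Births: 680 × 0.367 = 250  |  736 × 0.361 = 266 — total 516
10–19: 817 × 0.958 = 783
20–29: 393 × 0.945 = 371
30–39: 680 × 0.956 = 650
40+: 736 × 0.95 + 2023 × 0.478 = 699 + 967 = 1666
Giving 516 / 783 / 371 / 650 / 1666.
Dependents (band 0–9 + band 40+) = 516 + 1666 = 2182; working-age = 1804; ratio = 2182/1804 × 100 = 121.0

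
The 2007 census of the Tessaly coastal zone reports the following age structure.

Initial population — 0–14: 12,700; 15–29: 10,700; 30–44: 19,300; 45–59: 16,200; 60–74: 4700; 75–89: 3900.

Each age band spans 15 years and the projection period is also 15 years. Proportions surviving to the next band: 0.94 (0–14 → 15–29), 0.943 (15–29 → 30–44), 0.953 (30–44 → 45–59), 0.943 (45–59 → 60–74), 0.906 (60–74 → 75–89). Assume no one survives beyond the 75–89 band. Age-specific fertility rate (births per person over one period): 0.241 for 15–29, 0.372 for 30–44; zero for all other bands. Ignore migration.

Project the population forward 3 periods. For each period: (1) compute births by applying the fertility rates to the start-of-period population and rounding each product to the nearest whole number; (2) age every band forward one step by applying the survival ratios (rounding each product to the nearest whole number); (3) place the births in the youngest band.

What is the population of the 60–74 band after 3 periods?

9068

Let group 1 be 0–14 through group 6 = 75–89.
After projecting period 1:
Births: 10700 × 0.241 = 2579  |  19300 × 0.372 = 7180 → 9759
Group 2: 12700 × 0.94 = 11938
Group 3: 10700 × 0.943 = 10090
Group 4: 19300 × 0.953 = 18393
Group 5: 16200 × 0.943 = 15277
Group 6: 4700 × 0.906 = 4258
End of period: [9759, 11938, 10090, 18393, 15277, 4258]
After projecting period 2:
Births: 11938 × 0.241 = 2877  |  10090 × 0.372 = 3753 → 6630
Group 2: 9759 × 0.94 = 9173
Group 3: 11938 × 0.943 = 11258
Group 4: 10090 × 0.953 = 9616
Group 5: 18393 × 0.943 = 17345
Group 6: 15277 × 0.906 = 13841
End of period: [6630, 9173, 11258, 9616, 17345, 13841]
After projecting period 3:
Births: 9173 × 0.241 = 2211  |  11258 × 0.372 = 4188 → 6399
Group 2: 6630 × 0.94 = 6232
Group 3: 9173 × 0.943 = 8650
Group 4: 11258 × 0.953 = 10729
Group 5: 9616 × 0.943 = 9068
Group 6: 17345 × 0.906 = 15715
End of period: [6399, 6232, 8650, 10729, 9068, 15715]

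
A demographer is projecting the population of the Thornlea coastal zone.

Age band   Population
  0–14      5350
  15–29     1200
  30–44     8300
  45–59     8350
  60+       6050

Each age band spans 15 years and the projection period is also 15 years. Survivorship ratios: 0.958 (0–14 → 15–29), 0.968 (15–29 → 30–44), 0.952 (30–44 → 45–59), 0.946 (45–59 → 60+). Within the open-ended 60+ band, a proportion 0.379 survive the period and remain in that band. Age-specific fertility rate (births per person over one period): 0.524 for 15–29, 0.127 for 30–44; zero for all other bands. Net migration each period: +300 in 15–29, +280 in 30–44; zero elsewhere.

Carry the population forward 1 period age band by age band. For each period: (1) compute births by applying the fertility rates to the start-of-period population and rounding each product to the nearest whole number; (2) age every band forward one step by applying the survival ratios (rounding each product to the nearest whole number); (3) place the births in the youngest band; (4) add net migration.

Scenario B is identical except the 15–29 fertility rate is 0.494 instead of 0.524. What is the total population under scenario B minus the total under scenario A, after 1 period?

-36

Period 1:
Births: 1200 × 0.524 = 629, 8300 × 0.127 = 1054 ⇒ total 1683
15–29: 5350 × 0.958 = 5125
30–44: 1200 × 0.968 = 1162
45–59: 8300 × 0.952 = 7902
60+: 8350 × 0.946 + 6050 × 0.379 = 7899 + 2293 = 10192
Net migration: 15–29 + 300 → 5425; 30–44 + 280 → 1442
→ [1683, 5425, 1442, 7902, 10192]
Scenario A total after 1 period: 26644
Scenario B projection —
Period 1:
Births: 1200 × 0.494 = 593, 8300 × 0.127 = 1054 ⇒ total 1647
15–29: 5350 × 0.958 = 5125
30–44: 1200 × 0.968 = 1162
45–59: 8300 × 0.952 = 7902
60+: 8350 × 0.946 + 6050 × 0.379 = 7899 + 2293 = 10192
Net migration: 15–29 + 300 → 5425; 30–44 + 280 → 1442
→ [1647, 5425, 1442, 7902, 10192]
Scenario B total after 1 period: 26608
Difference B − A = 26608 − 26644 = -36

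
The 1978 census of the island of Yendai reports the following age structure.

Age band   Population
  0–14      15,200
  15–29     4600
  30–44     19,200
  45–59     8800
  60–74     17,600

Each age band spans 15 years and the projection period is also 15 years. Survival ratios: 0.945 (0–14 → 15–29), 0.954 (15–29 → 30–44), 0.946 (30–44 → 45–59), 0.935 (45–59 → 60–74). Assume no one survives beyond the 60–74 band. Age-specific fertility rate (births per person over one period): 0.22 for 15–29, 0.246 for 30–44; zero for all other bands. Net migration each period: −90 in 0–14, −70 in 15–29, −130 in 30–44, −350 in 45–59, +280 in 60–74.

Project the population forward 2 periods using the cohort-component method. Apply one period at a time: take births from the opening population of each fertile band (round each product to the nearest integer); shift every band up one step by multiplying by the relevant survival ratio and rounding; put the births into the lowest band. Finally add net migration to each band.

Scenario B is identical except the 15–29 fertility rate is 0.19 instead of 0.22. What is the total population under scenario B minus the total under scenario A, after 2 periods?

Call the bands 1 to 5, youngest first.
Period 1.
Births: 4600 * 0.22 = 1012 ; 19200 * 0.246 = 4723 — total 5735
Band 2: 15200 * 0.945 = 14364
Band 3: 4600 * 0.954 = 4388
Band 4: 19200 * 0.946 = 18163
Band 5: 8800 * 0.935 = 8228
Net migration: Band 1 − 90 → 5645; Band 2 − 70 → 14294; Band 3 − 130 → 4258; Band 4 − 350 → 17813; Band 5 + 280 → 8508
Giving 5645 / 14294 / 4258 / 17813 / 8508.
Period 2.
Births: 14294 * 0.22 = 3145 ; 4258 * 0.246 = 1047 — total 4192
Band 2: 5645 * 0.945 = 5335
Band 3: 14294 * 0.954 = 13636
Band 4: 4258 * 0.946 = 4028
Band 5: 17813 * 0.935 = 16655
Net migration: Band 1 − 90 → 4102; Band 2 − 70 → 5265; Band 3 − 130 → 13506; Band 4 − 350 → 3678; Band 5 + 280 → 16935
Giving 4102 / 5265 / 13506 / 3678 / 16935.
Scenario A total after 2 periods: 43486
Scenario B projection —
Period 1.
Births: 4600 * 0.19 = 874 ; 19200 * 0.246 = 4723 — total 5597
Band 2: 15200 * 0.945 = 14364
Band 3: 4600 * 0.954 = 4388
Band 4: 19200 * 0.946 = 18163
Band 5: 8800 * 0.935 = 8228
Net migration: Band 1 − 90 → 5507; Band 2 − 70 → 14294; Band 3 − 130 → 4258; Band 4 − 350 → 17813; Band 5 + 280 → 8508
Giving 5507 / 14294 / 4258 / 17813 / 8508.
Period 2.
Births: 14294 * 0.19 = 2716 ; 4258 * 0.246 = 1047 — total 3763
Band 2: 5507 * 0.945 = 5204
Band 3: 14294 * 0.954 = 13636
Band 4: 4258 * 0.946 = 4028
Band 5: 17813 * 0.935 = 16655
Net migration: Band 1 − 90 → 3673; Band 2 − 70 → 5134; Band 3 − 130 → 13506; Band 4 − 350 → 3678; Band 5 + 280 → 16935
Giving 3673 / 5134 / 13506 / 3678 / 16935.
Scenario B total after 2 periods: 42926
Difference B − A = 42926 − 43486 = -560

-560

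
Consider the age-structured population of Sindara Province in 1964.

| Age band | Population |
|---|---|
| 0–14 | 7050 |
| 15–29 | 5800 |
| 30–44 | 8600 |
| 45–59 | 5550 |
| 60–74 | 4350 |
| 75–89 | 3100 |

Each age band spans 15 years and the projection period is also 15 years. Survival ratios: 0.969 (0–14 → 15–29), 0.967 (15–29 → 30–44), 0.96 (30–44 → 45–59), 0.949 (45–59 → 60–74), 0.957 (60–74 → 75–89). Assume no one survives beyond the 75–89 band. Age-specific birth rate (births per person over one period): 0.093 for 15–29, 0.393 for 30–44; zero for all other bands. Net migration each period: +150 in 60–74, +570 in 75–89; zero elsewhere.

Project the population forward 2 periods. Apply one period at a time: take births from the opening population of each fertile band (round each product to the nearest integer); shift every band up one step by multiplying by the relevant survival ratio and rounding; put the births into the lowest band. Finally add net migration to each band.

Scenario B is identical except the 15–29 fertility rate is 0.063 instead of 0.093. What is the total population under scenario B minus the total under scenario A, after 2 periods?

Let band 1 be 0–14 through band 6 = 75–89.
— Period 1 —
Births: 5800 × 0.093 = 539, 8600 × 0.393 = 3380 → total 3919
Band 2: 7050 × 0.969 = 6831
Band 3: 5800 × 0.967 = 5609
Band 4: 8600 × 0.96 = 8256
Band 5: 5550 × 0.949 = 5267
Band 6: 4350 × 0.957 = 4163
Net migration: Band 5 + 150 → 5417; Band 6 + 570 → 4733
Population now: 0–14=3919, 15–29=6831, 30–44=5609, 45–59=8256, 60–74=5417, 75–89=4733
— Period 2 —
Births: 6831 × 0.093 = 635, 5609 × 0.393 = 2204 → total 2839
Band 2: 3919 × 0.969 = 3798
Band 3: 6831 × 0.967 = 6606
Band 4: 5609 × 0.96 = 5385
Band 5: 8256 × 0.949 = 7835
Band 6: 5417 × 0.957 = 5184
Net migration: Band 5 + 150 → 7985; Band 6 + 570 → 5754
Population now: 0–14=2839, 15–29=3798, 30–44=6606, 45–59=5385, 60–74=7985, 75–89=5754
Scenario A total after 2 periods: 32367
Scenario B projection —
— Period 1 —
Births: 5800 × 0.063 = 365, 8600 × 0.393 = 3380 → total 3745
Band 2: 7050 × 0.969 = 6831
Band 3: 5800 × 0.967 = 5609
Band 4: 8600 × 0.96 = 8256
Band 5: 5550 × 0.949 = 5267
Band 6: 4350 × 0.957 = 4163
Net migration: Band 5 + 150 → 5417; Band 6 + 570 → 4733
Population now: 0–14=3745, 15–29=6831, 30–44=5609, 45–59=8256, 60–74=5417, 75–89=4733
— Period 2 —
Births: 6831 × 0.063 = 430, 5609 × 0.393 = 2204 → total 2634
Band 2: 3745 × 0.969 = 3629
Band 3: 6831 × 0.967 = 6606
Band 4: 5609 × 0.96 = 5385
Band 5: 8256 × 0.949 = 7835
Band 6: 5417 × 0.957 = 5184
Net migration: Band 5 + 150 → 7985; Band 6 + 570 → 5754
Population now: 0–14=2634, 15–29=3629, 30–44=6606, 45–59=5385, 60–74=7985, 75–89=5754
Scenario B total after 2 periods: 31993
Difference B − A = 31993 − 32367 = -374

-374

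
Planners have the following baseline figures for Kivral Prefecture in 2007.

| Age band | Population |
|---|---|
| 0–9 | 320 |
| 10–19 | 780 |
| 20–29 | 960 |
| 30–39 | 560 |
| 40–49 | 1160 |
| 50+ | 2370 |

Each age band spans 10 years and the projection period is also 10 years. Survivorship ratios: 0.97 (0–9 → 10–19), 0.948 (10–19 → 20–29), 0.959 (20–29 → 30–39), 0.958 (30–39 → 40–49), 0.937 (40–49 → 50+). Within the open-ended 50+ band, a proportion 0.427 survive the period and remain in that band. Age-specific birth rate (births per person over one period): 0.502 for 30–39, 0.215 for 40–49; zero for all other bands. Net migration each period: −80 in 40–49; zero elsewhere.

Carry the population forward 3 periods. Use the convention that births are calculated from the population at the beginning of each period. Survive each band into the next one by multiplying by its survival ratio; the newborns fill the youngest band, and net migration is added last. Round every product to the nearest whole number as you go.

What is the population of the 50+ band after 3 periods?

1316

Let group 1 be 0–9 through group 6 = 50+.
[period 1]
Births: 560 × 0.502 = 281  |  1160 × 0.215 = 249 — total 530
Group 2: 320 × 0.97 = 310
Group 3: 780 × 0.948 = 739
Group 4: 960 × 0.959 = 921
Group 5: 560 × 0.958 = 536
Group 6: 1160 × 0.937 + 2370 × 0.427 = 1087 + 1012 = 2099
Net migration: Group 5 − 80 → 456
Giving 530 / 310 / 739 / 921 / 456 / 2099.
[period 2]
Births: 921 × 0.502 = 462  |  456 × 0.215 = 98 — total 560
Group 2: 530 × 0.97 = 514
Group 3: 310 × 0.948 = 294
Group 4: 739 × 0.959 = 709
Group 5: 921 × 0.958 = 882
Group 6: 456 × 0.937 + 2099 × 0.427 = 427 + 896 = 1323
Net migration: Group 5 − 80 → 802
Giving 560 / 514 / 294 / 709 / 802 / 1323.
[period 3]
Births: 709 × 0.502 = 356  |  802 × 0.215 = 172 — total 528
Group 2: 560 × 0.97 = 543
Group 3: 514 × 0.948 = 487
Group 4: 294 × 0.959 = 282
Group 5: 709 × 0.958 = 679
Group 6: 802 × 0.937 + 1323 × 0.427 = 751 + 565 = 1316
Net migration: Group 5 − 80 → 599
Giving 528 / 543 / 487 / 282 / 599 / 1316.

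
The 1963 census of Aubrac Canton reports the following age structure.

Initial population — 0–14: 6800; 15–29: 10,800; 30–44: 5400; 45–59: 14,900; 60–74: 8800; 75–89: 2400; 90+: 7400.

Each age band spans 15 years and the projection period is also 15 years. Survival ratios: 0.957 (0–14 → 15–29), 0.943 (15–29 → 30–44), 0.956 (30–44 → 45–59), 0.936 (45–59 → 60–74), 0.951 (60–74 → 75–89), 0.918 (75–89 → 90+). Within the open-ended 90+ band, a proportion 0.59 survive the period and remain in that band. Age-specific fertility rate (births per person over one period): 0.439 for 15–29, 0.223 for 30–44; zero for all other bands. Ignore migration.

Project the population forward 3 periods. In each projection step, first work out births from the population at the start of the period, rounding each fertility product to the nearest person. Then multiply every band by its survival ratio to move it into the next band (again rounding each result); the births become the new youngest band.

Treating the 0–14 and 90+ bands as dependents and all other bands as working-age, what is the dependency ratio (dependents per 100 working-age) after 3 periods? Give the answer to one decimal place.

76.6

— Period 1 —
Births: 10800 * 0.439 = 4741  |  5400 * 0.223 = 1204 — total 5945
15–29: 6800 * 0.957 = 6508
30–44: 10800 * 0.943 = 10184
45–59: 5400 * 0.956 = 5162
60–74: 14900 * 0.936 = 13946
75–89: 8800 * 0.951 = 8369
90+: 2400 * 0.918 + 7400 * 0.59 = 2203 + 4366 = 6569
→ [5945, 6508, 10184, 5162, 13946, 8369, 6569]
— Period 2 —
Births: 6508 * 0.439 = 2857  |  10184 * 0.223 = 2271 — total 5128
15–29: 5945 * 0.957 = 5689
30–44: 6508 * 0.943 = 6137
45–59: 10184 * 0.956 = 9736
60–74: 5162 * 0.936 = 4832
75–89: 13946 * 0.951 = 13263
90+: 8369 * 0.918 + 6569 * 0.59 = 7683 + 3876 = 11559
→ [5128, 5689, 6137, 9736, 4832, 13263, 11559]
— Period 3 —
Births: 5689 * 0.439 = 2497  |  6137 * 0.223 = 1369 — total 3866
15–29: 5128 * 0.957 = 4907
30–44: 5689 * 0.943 = 5365
45–59: 6137 * 0.956 = 5867
60–74: 9736 * 0.936 = 9113
75–89: 4832 * 0.951 = 4595
90+: 13263 * 0.918 + 11559 * 0.59 = 12175 + 6820 = 18995
→ [3866, 4907, 5365, 5867, 9113, 4595, 18995]
Dependents (band 0–14 + band 90+) = 3866 + 18995 = 22861; working-age = 29847; ratio = 22861/29847 × 100 = 76.6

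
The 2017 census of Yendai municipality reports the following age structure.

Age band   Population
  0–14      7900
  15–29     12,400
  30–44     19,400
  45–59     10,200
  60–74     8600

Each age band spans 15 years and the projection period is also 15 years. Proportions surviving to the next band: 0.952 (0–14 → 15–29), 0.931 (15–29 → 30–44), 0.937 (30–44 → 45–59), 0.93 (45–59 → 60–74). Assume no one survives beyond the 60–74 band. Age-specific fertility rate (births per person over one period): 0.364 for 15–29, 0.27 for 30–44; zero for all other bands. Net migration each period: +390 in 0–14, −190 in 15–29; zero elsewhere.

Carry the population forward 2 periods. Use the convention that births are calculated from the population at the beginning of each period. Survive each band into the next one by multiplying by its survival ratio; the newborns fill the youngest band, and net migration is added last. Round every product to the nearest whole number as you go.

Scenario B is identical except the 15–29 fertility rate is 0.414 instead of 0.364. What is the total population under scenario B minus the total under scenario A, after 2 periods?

957

Numbering the groups 1..5 from youngest to oldest:
— Period 1 —
Births: 12400 × 0.364 = 4514, 19400 × 0.27 = 5238 ⇒ total 9752
Group 2: 7900 × 0.952 = 7521
Group 3: 12400 × 0.931 = 11544
Group 4: 19400 × 0.937 = 18178
Group 5: 10200 × 0.93 = 9486
Net migration: Group 1 + 390 → 10142; Group 2 − 190 → 7331
End of period: [10142, 7331, 11544, 18178, 9486]
— Period 2 —
Births: 7331 × 0.364 = 2668, 11544 × 0.27 = 3117 ⇒ total 5785
Group 2: 10142 × 0.952 = 9655
Group 3: 7331 × 0.931 = 6825
Group 4: 11544 × 0.937 = 10817
Group 5: 18178 × 0.93 = 16906
Net migration: Group 1 + 390 → 6175; Group 2 − 190 → 9465
End of period: [6175, 9465, 6825, 10817, 16906]
Scenario A total after 2 periods: 50188
Scenario B projection —
— Period 1 —
Births: 12400 × 0.414 = 5134, 19400 × 0.27 = 5238 ⇒ total 10372
Group 2: 7900 × 0.952 = 7521
Group 3: 12400 × 0.931 = 11544
Group 4: 19400 × 0.937 = 18178
Group 5: 10200 × 0.93 = 9486
Net migration: Group 1 + 390 → 10762; Group 2 − 190 → 7331
End of period: [10762, 7331, 11544, 18178, 9486]
— Period 2 —
Births: 7331 × 0.414 = 3035, 11544 × 0.27 = 3117 ⇒ total 6152
Group 2: 10762 × 0.952 = 10245
Group 3: 7331 × 0.931 = 6825
Group 4: 11544 × 0.937 = 10817
Group 5: 18178 × 0.93 = 16906
Net migration: Group 1 + 390 → 6542; Group 2 − 190 → 10055
End of period: [6542, 10055, 6825, 10817, 16906]
Scenario B total after 2 periods: 51145
Difference B − A = 51145 − 50188 = 957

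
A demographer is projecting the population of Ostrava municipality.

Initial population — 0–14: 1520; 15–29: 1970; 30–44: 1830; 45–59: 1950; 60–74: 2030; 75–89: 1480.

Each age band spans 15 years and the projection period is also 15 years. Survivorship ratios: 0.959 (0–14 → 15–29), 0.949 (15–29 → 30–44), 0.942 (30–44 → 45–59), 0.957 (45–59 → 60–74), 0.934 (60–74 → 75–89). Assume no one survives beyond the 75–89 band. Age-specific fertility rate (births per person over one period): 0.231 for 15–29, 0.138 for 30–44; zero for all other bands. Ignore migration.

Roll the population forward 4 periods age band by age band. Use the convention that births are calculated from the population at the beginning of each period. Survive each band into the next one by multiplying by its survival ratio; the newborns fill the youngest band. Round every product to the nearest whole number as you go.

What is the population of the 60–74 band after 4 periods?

1248

Numbering the groups 1..6 from youngest to oldest:
Period 1:
Births: 1970 × 0.231 = 455 ; 1830 × 0.138 = 253 → 708
Group 2: 1520 × 0.959 = 1458
Group 3: 1970 × 0.949 = 1870
Group 4: 1830 × 0.942 = 1724
Group 5: 1950 × 0.957 = 1866
Group 6: 2030 × 0.934 = 1896
End of period: [708, 1458, 1870, 1724, 1866, 1896]
Period 2:
Births: 1458 × 0.231 = 337 ; 1870 × 0.138 = 258 → 595
Group 2: 708 × 0.959 = 679
Group 3: 1458 × 0.949 = 1384
Group 4: 1870 × 0.942 = 1762
Group 5: 1724 × 0.957 = 1650
Group 6: 1866 × 0.934 = 1743
End of period: [595, 679, 1384, 1762, 1650, 1743]
Period 3:
Births: 679 × 0.231 = 157 ; 1384 × 0.138 = 191 → 348
Group 2: 595 × 0.959 = 571
Group 3: 679 × 0.949 = 644
Group 4: 1384 × 0.942 = 1304
Group 5: 1762 × 0.957 = 1686
Group 6: 1650 × 0.934 = 1541
End of period: [348, 571, 644, 1304, 1686, 1541]
Period 4:
Births: 571 × 0.231 = 132 ; 644 × 0.138 = 89 → 221
Group 2: 348 × 0.959 = 334
Group 3: 571 × 0.949 = 542
Group 4: 644 × 0.942 = 607
Group 5: 1304 × 0.957 = 1248
Group 6: 1686 × 0.934 = 1575
End of period: [221, 334, 542, 607, 1248, 1575]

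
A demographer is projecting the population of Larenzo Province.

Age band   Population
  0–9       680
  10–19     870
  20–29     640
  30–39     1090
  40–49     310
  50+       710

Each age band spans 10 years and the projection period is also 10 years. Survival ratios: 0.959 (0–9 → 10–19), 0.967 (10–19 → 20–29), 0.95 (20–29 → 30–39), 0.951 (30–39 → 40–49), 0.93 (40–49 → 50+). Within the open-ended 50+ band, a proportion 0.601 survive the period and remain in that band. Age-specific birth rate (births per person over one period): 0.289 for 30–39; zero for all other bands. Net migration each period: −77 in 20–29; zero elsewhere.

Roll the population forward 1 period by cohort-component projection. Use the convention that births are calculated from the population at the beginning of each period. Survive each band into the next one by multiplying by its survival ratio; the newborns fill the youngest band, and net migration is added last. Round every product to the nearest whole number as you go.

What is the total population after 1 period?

Period 1:
Births: 1090 × 0.289 = 315
10–19: 680 × 0.959 = 652
20–29: 870 × 0.967 = 841
30–39: 640 × 0.95 = 608
40–49: 1090 × 0.951 = 1037
50+: 310 × 0.93 + 710 × 0.601 = 288 + 427 = 715
Net migration: 20–29 − 77 → 764
→ [315, 652, 764, 608, 1037, 715]
Total after period 1: 315 + 652 + 764 + 608 + 1037 + 715 = 4091

4091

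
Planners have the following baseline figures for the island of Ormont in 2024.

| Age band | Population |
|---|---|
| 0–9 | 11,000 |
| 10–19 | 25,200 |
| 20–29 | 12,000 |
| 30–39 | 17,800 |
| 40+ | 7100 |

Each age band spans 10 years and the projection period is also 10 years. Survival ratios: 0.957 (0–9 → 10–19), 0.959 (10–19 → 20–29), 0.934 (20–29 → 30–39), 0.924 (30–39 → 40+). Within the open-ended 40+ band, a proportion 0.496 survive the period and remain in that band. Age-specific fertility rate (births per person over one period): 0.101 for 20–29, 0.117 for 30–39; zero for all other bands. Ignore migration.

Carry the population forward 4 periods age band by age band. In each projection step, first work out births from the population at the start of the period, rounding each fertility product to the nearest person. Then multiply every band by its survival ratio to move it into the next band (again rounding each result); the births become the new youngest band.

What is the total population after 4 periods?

[period 1]
Births: 12000 × 0.101 = 1212, 17800 × 0.117 = 2083 ⇒ total 3295
10–19: 11000 × 0.957 = 10527
20–29: 25200 × 0.959 = 24167
30–39: 12000 × 0.934 = 11208
40+: 17800 × 0.924 + 7100 × 0.496 = 16447 + 3522 = 19969
→ [3295, 10527, 24167, 11208, 19969]
[period 2]
Births: 24167 × 0.101 = 2441, 11208 × 0.117 = 1311 ⇒ total 3752
10–19: 3295 × 0.957 = 3153
20–29: 10527 × 0.959 = 10095
30–39: 24167 × 0.934 = 22572
40+: 11208 × 0.924 + 19969 × 0.496 = 10356 + 9905 = 20261
→ [3752, 3153, 10095, 22572, 20261]
[period 3]
Births: 10095 × 0.101 = 1020, 22572 × 0.117 = 2641 ⇒ total 3661
10–19: 3752 × 0.957 = 3591
20–29: 3153 × 0.959 = 3024
30–39: 10095 × 0.934 = 9429
40+: 22572 × 0.924 + 20261 × 0.496 = 20857 + 10049 = 30906
→ [3661, 3591, 3024, 9429, 30906]
[period 4]
Births: 3024 × 0.101 = 305, 9429 × 0.117 = 1103 ⇒ total 1408
10–19: 3661 × 0.957 = 3504
20–29: 3591 × 0.959 = 3444
30–39: 3024 × 0.934 = 2824
40+: 9429 × 0.924 + 30906 × 0.496 = 8712 + 15329 = 24041
→ [1408, 3504, 3444, 2824, 24041]
Total after period 4: 1408 + 3504 + 3444 + 2824 + 24041 = 35221

35221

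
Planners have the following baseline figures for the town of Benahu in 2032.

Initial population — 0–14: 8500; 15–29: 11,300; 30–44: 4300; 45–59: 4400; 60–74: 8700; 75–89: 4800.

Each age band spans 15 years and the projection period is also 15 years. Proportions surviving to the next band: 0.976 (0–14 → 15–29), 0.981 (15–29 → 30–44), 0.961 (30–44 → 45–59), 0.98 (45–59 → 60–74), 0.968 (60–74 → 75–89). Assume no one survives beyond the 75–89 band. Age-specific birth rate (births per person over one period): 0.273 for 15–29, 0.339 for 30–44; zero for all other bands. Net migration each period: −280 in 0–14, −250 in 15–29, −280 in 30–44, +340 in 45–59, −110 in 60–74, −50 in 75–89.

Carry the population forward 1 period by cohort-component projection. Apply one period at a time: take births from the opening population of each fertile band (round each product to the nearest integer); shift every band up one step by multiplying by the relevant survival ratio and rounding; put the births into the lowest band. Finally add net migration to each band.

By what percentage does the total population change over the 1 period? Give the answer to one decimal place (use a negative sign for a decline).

Let group 1 be 0–14 through group 6 = 75–89.
— Period 1 —
Births: 11300 × 0.273 = 3085, 4300 × 0.339 = 1458 → 4543
Group 2: 8500 × 0.976 = 8296
Group 3: 11300 × 0.981 = 11085
Group 4: 4300 × 0.961 = 4132
Group 5: 4400 × 0.98 = 4312
Group 6: 8700 × 0.968 = 8422
Net migration: Group 1 − 280 → 4263; Group 2 − 250 → 8046; Group 3 − 280 → 10805; Group 4 + 340 → 4472; Group 5 − 110 → 4202; Group 6 − 50 → 8372
Giving 4263 / 8046 / 10805 / 4472 / 4202 / 8372.
Total: 42000 → 40160; change = -1840; percentage change = -4.4%

-4.4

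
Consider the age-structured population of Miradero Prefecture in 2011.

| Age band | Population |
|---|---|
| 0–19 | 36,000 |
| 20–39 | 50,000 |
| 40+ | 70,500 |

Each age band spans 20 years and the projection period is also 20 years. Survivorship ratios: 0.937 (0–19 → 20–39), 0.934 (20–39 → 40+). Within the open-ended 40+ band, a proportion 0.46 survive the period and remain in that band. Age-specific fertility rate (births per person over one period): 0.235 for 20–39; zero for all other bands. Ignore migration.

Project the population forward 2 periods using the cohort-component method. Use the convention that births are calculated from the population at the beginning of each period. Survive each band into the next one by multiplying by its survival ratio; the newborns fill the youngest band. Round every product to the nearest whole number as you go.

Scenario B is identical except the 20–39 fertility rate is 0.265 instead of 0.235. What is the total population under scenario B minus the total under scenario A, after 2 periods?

2417

Call the bands 1 to 3, youngest first.
[period 1]
Births: 50000 * 0.235 = 11750
Band 2: 36000 * 0.937 = 33732
Band 3: 50000 * 0.934 + 70500 * 0.46 = 46700 + 32430 = 79130
End of period: [11750, 33732, 79130]
[period 2]
Births: 33732 * 0.235 = 7927
Band 2: 11750 * 0.937 = 11010
Band 3: 33732 * 0.934 + 79130 * 0.46 = 31506 + 36400 = 67906
End of period: [7927, 11010, 67906]
Scenario A total after 2 periods: 86843
Scenario B projection —
[period 1]
Births: 50000 * 0.265 = 13250
Band 2: 36000 * 0.937 = 33732
Band 3: 50000 * 0.934 + 70500 * 0.46 = 46700 + 32430 = 79130
End of period: [13250, 33732, 79130]
[period 2]
Births: 33732 * 0.265 = 8939
Band 2: 13250 * 0.937 = 12415
Band 3: 33732 * 0.934 + 79130 * 0.46 = 31506 + 36400 = 67906
End of period: [8939, 12415, 67906]
Scenario B total after 2 periods: 89260
Difference B − A = 89260 − 86843 = 2417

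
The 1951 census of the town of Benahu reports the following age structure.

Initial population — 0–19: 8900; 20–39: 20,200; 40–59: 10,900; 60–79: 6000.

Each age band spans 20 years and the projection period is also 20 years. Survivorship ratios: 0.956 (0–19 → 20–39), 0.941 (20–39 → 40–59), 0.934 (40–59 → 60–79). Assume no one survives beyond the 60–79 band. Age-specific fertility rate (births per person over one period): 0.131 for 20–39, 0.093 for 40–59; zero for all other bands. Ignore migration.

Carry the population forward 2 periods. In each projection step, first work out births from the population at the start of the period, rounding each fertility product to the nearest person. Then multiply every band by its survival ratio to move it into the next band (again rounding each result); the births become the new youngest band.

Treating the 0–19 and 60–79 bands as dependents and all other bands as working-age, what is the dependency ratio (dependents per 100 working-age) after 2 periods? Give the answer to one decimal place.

179.4

(Groups numbered youngest = 1 to oldest = 4.)
[period 1]
Births: 20200 × 0.131 = 2646  |  10900 × 0.093 = 1014 — total 3660
Group 2: 8900 × 0.956 = 8508
Group 3: 20200 × 0.941 = 19008
Group 4: 10900 × 0.934 = 10181
Giving 3660 / 8508 / 19008 / 10181.
[period 2]
Births: 8508 × 0.131 = 1115  |  19008 × 0.093 = 1768 — total 2883
Group 2: 3660 × 0.956 = 3499
Group 3: 8508 × 0.941 = 8006
Group 4: 19008 × 0.934 = 17753
Giving 2883 / 3499 / 8006 / 17753.
Dependents (band 0–19 + band 60–79) = 2883 + 17753 = 20636; working-age = 11505; ratio = 20636/11505 × 100 = 179.4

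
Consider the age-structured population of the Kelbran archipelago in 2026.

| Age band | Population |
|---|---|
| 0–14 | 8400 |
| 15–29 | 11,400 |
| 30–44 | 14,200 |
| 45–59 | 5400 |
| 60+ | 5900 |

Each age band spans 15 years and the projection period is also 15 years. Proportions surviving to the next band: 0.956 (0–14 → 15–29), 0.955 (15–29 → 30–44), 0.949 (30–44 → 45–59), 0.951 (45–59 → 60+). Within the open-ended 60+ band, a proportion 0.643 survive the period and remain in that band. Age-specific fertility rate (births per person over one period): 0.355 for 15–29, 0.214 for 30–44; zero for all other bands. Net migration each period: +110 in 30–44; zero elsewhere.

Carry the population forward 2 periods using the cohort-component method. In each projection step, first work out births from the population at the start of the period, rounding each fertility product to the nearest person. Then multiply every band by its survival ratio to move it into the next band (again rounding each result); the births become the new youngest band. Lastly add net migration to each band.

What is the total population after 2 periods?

48750

After projecting period 1:
Births: 11400 * 0.355 = 4047  |  14200 * 0.214 = 3039 — total 7086
15–29: 8400 * 0.956 = 8030
30–44: 11400 * 0.955 = 10887
45–59: 14200 * 0.949 = 13476
60+: 5400 * 0.951 + 5900 * 0.643 = 5135 + 3794 = 8929
Net migration: 30–44 + 110 → 10997
Population now: 0–14=7086, 15–29=8030, 30–44=10997, 45–59=13476, 60+=8929
After projecting period 2:
Births: 8030 * 0.355 = 2851  |  10997 * 0.214 = 2353 — total 5204
15–29: 7086 * 0.956 = 6774
30–44: 8030 * 0.955 = 7669
45–59: 10997 * 0.949 = 10436
60+: 13476 * 0.951 + 8929 * 0.643 = 12816 + 5741 = 18557
Net migration: 30–44 + 110 → 7779
Population now: 0–14=5204, 15–29=6774, 30–44=7779, 45–59=10436, 60+=18557
Total after period 2: 5204 + 6774 + 7779 + 10436 + 18557 = 48750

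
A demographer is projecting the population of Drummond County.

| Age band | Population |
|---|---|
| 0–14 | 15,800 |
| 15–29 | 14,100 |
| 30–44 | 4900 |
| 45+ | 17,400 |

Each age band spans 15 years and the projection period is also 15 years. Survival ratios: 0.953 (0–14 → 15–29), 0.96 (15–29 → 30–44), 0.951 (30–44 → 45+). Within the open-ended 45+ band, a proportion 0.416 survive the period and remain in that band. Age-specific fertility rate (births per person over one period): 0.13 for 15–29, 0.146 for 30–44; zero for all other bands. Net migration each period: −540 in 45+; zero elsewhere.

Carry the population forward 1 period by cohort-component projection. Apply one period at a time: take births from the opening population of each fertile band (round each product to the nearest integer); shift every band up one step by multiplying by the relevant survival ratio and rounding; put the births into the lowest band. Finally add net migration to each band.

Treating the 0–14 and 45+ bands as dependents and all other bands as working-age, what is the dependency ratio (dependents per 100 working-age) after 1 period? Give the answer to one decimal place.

48.6

Period 1:
Births: 14100 × 0.13 = 1833 ; 4900 × 0.146 = 715 ⇒ total 2548
15–29: 15800 × 0.953 = 15057
30–44: 14100 × 0.96 = 13536
45+: 4900 × 0.951 + 17400 × 0.416 = 4660 + 7238 = 11898
Net migration: 45+ − 540 → 11358
Population now: 0–14=2548, 15–29=15057, 30–44=13536, 45+=11358
Dependents (band 0–14 + band 45+) = 2548 + 11358 = 13906; working-age = 28593; ratio = 13906/28593 × 100 = 48.6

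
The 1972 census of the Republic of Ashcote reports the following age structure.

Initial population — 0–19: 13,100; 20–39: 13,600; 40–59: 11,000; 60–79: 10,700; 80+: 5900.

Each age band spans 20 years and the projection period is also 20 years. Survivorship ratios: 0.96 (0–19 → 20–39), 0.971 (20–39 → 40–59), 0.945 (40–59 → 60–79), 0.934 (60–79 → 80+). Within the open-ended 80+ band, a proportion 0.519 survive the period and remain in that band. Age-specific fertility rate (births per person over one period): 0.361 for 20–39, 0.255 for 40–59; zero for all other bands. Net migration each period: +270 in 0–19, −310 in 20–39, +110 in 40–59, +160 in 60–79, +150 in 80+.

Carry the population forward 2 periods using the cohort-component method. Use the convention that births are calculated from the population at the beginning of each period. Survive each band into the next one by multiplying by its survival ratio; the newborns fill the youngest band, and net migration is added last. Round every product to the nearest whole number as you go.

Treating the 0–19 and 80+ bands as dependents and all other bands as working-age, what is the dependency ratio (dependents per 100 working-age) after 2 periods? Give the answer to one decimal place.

Period 1:
Births: 13600 × 0.361 = 4910 ; 11000 × 0.255 = 2805 → 7715
20–39: 13100 × 0.96 = 12576
40–59: 13600 × 0.971 = 13206
60–79: 11000 × 0.945 = 10395
80+: 10700 × 0.934 + 5900 × 0.519 = 9994 + 3062 = 13056
Net migration: 0–19 + 270 → 7985; 20–39 − 310 → 12266; 40–59 + 110 → 13316; 60–79 + 160 → 10555; 80+ + 150 → 13206
End of period: [7985, 12266, 13316, 10555, 13206]
Period 2:
Births: 12266 × 0.361 = 4428 ; 13316 × 0.255 = 3396 → 7824
20–39: 7985 × 0.96 = 7666
40–59: 12266 × 0.971 = 11910
60–79: 13316 × 0.945 = 12584
80+: 10555 × 0.934 + 13206 × 0.519 = 9858 + 6854 = 16712
Net migration: 0–19 + 270 → 8094; 20–39 − 310 → 7356; 40–59 + 110 → 12020; 60–79 + 160 → 12744; 80+ + 150 → 16862
End of period: [8094, 7356, 12020, 12744, 16862]
Dependents (band 0–19 + band 80+) = 8094 + 16862 = 24956; working-age = 32120; ratio = 24956/32120 × 100 = 77.7

77.7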